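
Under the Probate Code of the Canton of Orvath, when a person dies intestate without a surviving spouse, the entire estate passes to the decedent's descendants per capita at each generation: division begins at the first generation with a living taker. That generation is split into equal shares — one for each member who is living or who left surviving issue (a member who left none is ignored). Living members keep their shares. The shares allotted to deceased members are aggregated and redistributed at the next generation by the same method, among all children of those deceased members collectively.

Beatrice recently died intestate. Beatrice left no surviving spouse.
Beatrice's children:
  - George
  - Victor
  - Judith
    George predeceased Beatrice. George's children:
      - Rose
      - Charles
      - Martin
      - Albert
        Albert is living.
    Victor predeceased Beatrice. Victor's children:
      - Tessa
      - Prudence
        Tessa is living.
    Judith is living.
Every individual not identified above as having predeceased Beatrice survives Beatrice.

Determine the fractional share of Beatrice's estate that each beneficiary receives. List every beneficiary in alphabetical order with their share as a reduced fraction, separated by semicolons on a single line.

There is no surviving spouse, so the entire estate passes to Beatrice's descendants per capita at each generation.
At generation 1 (George, Victor, Judith) there are 3 shares of (1)/3 = 1/3 each.
Living: Judith — each takes 1/3.
Deceased: George and Victor. Their combined 2/3 is pooled and carried to generation 2.
At generation 2 (Rose, Charles, Martin, Albert, Tessa, Prudence) there are 6 shares of (2/3)/6 = 1/9 each.
Living: Rose, Charles, Martin, Albert, Tessa, and Prudence — each takes 1/9.

Albert 1/9; Charles 1/9; Judith 1/3; Martin 1/9; Prudence 1/9; Rose 1/9; Tessa 1/9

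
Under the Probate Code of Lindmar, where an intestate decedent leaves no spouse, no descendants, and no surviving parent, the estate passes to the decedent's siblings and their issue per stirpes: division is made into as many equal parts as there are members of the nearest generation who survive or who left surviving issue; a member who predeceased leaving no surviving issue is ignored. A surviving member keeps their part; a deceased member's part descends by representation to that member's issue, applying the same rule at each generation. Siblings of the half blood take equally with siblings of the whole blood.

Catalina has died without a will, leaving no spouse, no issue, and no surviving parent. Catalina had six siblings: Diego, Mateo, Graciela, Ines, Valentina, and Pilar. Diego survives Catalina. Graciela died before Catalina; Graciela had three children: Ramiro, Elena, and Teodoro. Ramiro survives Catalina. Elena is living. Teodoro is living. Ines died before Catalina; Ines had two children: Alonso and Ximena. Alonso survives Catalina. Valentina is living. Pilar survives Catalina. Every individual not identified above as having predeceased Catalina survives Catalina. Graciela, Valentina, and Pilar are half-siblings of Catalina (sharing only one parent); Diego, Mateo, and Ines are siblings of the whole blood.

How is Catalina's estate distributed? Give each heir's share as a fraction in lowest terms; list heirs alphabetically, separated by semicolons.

Alonso 1/12; Diego 1/6; Elena 1/18; Mateo 1/6; Pilar 1/6; Ramiro 1/18; Teodoro 1/18; Valentina 1/6; Ximena 1/12

No spouse, descendants, or parent survives, so the estate passes to Catalina's siblings per stirpes.
Half-blood and whole-blood siblings take equally under the stated rule.
The estate is divided into 6 equal shares of 1/6 among Diego, Mateo, Graciela, Ines, Valentina, Pilar.
Diego is living and takes 1/6.
Mateo is living and takes 1/6.
Graciela predeceased; the 1/6 allotted to Graciela's branch passes to Graciela's issue by representation.
The 1/6 is divided into 3 equal shares of 1/18 among Ramiro, Elena, Teodoro.
Ramiro is living and takes 1/18.
Elena is living and takes 1/18.
Teodoro is living and takes 1/18.
Ines predeceased; the 1/6 allotted to Ines's branch passes to Ines's issue by representation.
The 1/6 is divided into 2 equal shares of 1/12 among Alonso, Ximena.
Alonso is living and takes 1/12.
Ximena is living and takes 1/12.
Valentina is living and takes 1/6.
Pilar is living and takes 1/6.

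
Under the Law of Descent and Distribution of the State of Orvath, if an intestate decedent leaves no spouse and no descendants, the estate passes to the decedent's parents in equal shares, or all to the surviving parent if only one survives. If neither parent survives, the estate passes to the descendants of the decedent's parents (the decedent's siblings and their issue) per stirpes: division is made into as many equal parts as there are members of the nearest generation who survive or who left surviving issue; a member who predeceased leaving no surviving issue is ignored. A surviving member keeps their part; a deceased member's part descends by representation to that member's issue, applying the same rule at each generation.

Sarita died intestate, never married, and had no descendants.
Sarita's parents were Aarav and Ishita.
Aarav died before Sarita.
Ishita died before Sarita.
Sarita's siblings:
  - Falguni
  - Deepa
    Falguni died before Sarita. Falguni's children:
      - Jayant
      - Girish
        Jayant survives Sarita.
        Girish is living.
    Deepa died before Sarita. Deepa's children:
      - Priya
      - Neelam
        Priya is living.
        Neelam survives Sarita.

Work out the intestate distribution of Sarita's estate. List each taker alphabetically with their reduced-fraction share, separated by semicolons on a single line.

Girish 1/4; Jayant 1/4; Neelam 1/4; Priya 1/4

Neither parent survives and there are no descendants, so the estate passes to Sarita's siblings and their issue per stirpes.
The estate is divided into 2 equal shares of 1/2 among Falguni, Deepa.
Falguni predeceased; the 1/2 allotted to Falguni's branch passes to Falguni's issue by representation.
The 1/2 is divided into 2 equal shares of 1/4 among Jayant, Girish.
Jayant is living and takes 1/4.
Girish is living and takes 1/4.
Deepa predeceased; the 1/2 allotted to Deepa's branch passes to Deepa's issue by representation.
The 1/2 is divided into 2 equal shares of 1/4 among Priya, Neelam.
Priya is living and takes 1/4.
Neelam is living and takes 1/4.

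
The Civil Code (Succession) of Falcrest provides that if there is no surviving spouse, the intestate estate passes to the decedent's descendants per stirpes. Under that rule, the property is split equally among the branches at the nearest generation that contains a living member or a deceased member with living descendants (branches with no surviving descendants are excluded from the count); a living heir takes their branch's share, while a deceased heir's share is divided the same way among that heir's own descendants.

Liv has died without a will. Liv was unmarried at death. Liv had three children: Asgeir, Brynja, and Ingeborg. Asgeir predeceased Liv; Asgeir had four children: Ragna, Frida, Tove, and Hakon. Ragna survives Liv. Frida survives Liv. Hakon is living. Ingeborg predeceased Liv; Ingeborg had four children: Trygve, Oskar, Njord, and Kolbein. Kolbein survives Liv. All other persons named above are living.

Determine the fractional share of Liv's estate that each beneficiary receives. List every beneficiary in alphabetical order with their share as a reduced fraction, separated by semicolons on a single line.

There is no surviving spouse, so the entire estate passes to Liv's descendants per stirpes.
The estate is divided into 3 equal shares of 1/3 among Asgeir, Brynja, Ingeborg.
Asgeir predeceased; the 1/3 allotted to Asgeir's branch passes to Asgeir's issue by representation.
The 1/3 is divided into 4 equal shares of 1/12 among Ragna, Frida, Tove, Hakon.
Ragna is living and takes 1/12.
Frida is living and takes 1/12.
Tove is living and takes 1/12.
Hakon is living and takes 1/12.
Brynja is living and takes 1/3.
Ingeborg predeceased; the 1/3 allotted to Ingeborg's branch passes to Ingeborg's issue by representation.
The 1/3 is divided into 4 equal shares of 1/12 among Trygve, Oskar, Njord, Kolbein.
Trygve is living and takes 1/12.
Oskar is living and takes 1/12.
Njord is living and takes 1/12.
Kolbein is living and takes 1/12.

Brynja 1/3; Frida 1/12; Hakon 1/12; Kolbein 1/12; Njord 1/12; Oskar 1/12; Ragna 1/12; Tove 1/12; Trygve 1/12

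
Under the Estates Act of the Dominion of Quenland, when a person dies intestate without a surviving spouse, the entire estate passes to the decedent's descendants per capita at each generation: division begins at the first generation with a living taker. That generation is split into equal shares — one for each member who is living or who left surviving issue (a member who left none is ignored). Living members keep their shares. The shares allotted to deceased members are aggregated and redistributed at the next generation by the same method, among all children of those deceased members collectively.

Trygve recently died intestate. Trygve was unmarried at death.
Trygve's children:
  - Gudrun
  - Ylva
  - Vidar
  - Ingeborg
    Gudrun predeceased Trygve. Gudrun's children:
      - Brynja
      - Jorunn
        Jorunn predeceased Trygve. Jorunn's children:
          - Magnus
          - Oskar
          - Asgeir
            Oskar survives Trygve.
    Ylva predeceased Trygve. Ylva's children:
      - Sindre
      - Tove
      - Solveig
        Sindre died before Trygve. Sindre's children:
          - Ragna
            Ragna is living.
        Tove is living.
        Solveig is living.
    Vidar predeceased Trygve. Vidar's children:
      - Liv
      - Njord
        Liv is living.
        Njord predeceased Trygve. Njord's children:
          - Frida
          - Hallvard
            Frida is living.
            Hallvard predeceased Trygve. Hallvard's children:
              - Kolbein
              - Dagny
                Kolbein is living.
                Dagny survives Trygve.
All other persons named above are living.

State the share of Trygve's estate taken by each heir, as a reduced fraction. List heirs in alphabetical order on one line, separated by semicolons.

Asgeir 3/56; Brynja 3/28; Dagny 3/112; Frida 3/56; Ingeborg 1/4; Kolbein 3/112; Liv 3/28; Magnus 3/56; Oskar 3/56; Ragna 3/56; Solveig 3/28; Tove 3/28

There is no surviving spouse, so the entire estate passes to Trygve's descendants per capita at each generation.
At generation 1 (Gudrun, Ylva, Vidar, Ingeborg) there are 4 shares of (1)/4 = 1/4 each.
Living: Ingeborg — each takes 1/4.
Deceased: Gudrun, Ylva, and Vidar. Their combined 3/4 is pooled and carried to generation 2.
At generation 2 (Brynja, Jorunn, Sindre, Tove, Solveig, Liv, Njord) there are 7 shares of (3/4)/7 = 3/28 each.
Living: Brynja, Tove, Solveig, and Liv — each takes 3/28.
Deceased: Jorunn, Sindre, and Njord. Their combined 9/28 is pooled and carried to generation 3.
At generation 3 (Magnus, Oskar, Asgeir, Ragna, Frida, Hallvard) there are 6 shares of (9/28)/6 = 3/56 each.
Living: Magnus, Oskar, Asgeir, Ragna, and Frida — each takes 3/56.
Deceased: Hallvard. That 3/56 share is carried to generation 4.
At generation 4 (Kolbein, Dagny) there are 2 shares of (3/56)/2 = 3/112 each.
Living: Kolbein and Dagny — each takes 3/112.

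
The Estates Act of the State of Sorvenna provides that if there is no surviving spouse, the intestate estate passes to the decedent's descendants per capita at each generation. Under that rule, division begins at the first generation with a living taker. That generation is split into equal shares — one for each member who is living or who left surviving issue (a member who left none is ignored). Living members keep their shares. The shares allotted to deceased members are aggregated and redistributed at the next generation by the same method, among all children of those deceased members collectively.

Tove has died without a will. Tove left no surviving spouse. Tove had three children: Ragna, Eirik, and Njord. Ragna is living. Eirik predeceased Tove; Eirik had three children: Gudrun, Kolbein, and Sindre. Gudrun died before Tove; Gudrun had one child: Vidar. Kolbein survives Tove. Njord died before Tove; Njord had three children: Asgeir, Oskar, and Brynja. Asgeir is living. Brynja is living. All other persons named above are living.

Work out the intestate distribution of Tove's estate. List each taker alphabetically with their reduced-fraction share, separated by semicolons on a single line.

There is no surviving spouse, so the entire estate passes to Tove's descendants per capita at each generation.
At generation 1 (Ragna, Eirik, Njord) there are 3 shares of (1)/3 = 1/3 each.
Living: Ragna — each takes 1/3.
Deceased: Eirik and Njord. Their combined 2/3 is pooled and carried to generation 2.
At generation 2 (Gudrun, Kolbein, Sindre, Asgeir, Oskar, Brynja) there are 6 shares of (2/3)/6 = 1/9 each.
Living: Kolbein, Sindre, Asgeir, Oskar, and Brynja — each takes 1/9.
Deceased: Gudrun. That 1/9 share is carried to generation 3.
At generation 3 (Vidar) there are 1 shares of (1/9)/1 = 1/9 each.
Living: Vidar — each takes 1/9.

Asgeir 1/9; Brynja 1/9; Kolbein 1/9; Oskar 1/9; Ragna 1/3; Sindre 1/9; Vidar 1/9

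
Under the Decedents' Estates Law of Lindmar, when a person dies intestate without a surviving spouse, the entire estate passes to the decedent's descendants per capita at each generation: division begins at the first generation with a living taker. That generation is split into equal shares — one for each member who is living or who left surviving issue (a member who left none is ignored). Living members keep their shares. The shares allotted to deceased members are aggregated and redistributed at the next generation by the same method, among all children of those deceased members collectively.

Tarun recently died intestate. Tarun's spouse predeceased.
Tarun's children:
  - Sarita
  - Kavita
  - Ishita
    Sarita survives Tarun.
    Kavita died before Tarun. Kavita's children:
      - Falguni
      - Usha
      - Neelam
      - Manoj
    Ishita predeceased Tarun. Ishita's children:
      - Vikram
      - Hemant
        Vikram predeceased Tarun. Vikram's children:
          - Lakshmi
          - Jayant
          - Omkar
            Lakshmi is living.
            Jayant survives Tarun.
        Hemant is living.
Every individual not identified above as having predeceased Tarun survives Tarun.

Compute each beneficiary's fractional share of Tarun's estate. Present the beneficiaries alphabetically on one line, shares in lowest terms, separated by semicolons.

There is no surviving spouse, so the entire estate passes to Tarun's descendants per capita at each generation.
At generation 1 (Sarita, Kavita, Ishita) there are 3 shares of (1)/3 = 1/3 each.
Living: Sarita — each takes 1/3.
Deceased: Kavita and Ishita. Their combined 2/3 is pooled and carried to generation 2.
At generation 2 (Falguni, Usha, Neelam, Manoj, Vikram, Hemant) there are 6 shares of (2/3)/6 = 1/9 each.
Living: Falguni, Usha, Neelam, Manoj, and Hemant — each takes 1/9.
Deceased: Vikram. That 1/9 share is carried to generation 3.
At generation 3 (Lakshmi, Jayant, Omkar) there are 3 shares of (1/9)/3 = 1/27 each.
Living: Lakshmi, Jayant, and Omkar — each takes 1/27.

Falguni 1/9; Hemant 1/9; Jayant 1/27; Lakshmi 1/27; Manoj 1/9; Neelam 1/9; Omkar 1/27; Sarita 1/3; Usha 1/9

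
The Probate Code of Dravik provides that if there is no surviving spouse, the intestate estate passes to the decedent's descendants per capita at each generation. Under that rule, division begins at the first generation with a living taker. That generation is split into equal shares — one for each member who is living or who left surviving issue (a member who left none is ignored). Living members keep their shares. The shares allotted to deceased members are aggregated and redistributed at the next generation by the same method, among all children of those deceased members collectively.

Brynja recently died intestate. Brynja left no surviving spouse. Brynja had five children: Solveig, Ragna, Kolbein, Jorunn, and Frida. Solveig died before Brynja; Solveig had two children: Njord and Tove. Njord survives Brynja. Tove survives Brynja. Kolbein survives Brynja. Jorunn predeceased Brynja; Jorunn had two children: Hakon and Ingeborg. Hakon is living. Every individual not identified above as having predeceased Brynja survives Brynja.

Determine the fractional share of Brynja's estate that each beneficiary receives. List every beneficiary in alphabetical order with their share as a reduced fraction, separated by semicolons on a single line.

Frida 1/5; Hakon 1/10; Ingeborg 1/10; Kolbein 1/5; Njord 1/10; Ragna 1/5; Tove 1/10

There is no surviving spouse, so the entire estate passes to Brynja's descendants per capita at each generation.
At generation 1 (Solveig, Ragna, Kolbein, Jorunn, Frida) there are 5 shares of (1)/5 = 1/5 each.
Living: Ragna, Kolbein, and Frida — each takes 1/5.
Deceased: Solveig and Jorunn. Their combined 2/5 is pooled and carried to generation 2.
At generation 2 (Njord, Tove, Hakon, Ingeborg) there are 4 shares of (2/5)/4 = 1/10 each.
Living: Njord, Tove, Hakon, and Ingeborg — each takes 1/10.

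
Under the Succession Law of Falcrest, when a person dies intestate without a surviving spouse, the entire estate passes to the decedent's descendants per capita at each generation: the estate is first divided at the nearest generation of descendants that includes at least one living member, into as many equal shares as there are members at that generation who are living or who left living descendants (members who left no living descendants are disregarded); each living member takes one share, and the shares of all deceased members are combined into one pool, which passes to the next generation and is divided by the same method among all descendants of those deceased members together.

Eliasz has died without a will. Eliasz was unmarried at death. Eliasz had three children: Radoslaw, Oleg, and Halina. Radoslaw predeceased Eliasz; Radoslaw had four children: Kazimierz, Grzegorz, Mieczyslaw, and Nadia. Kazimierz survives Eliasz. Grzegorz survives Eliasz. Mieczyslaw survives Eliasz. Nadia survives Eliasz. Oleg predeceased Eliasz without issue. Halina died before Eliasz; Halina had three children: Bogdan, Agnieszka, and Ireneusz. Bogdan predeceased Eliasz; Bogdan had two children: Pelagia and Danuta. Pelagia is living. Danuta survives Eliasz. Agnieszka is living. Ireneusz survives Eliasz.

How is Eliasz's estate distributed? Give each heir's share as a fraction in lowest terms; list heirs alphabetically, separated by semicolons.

There is no surviving spouse, so the entire estate passes to Eliasz's descendants per capita at each generation.
No one at generation 1 (Radoslaw, Halina) is living; moving to the next generation.
At generation 2 (Kazimierz, Grzegorz, Mieczyslaw, Nadia, Bogdan, Agnieszka, Ireneusz) there are 7 shares of (1)/7 = 1/7 each.
Living: Kazimierz, Grzegorz, Mieczyslaw, Nadia, Agnieszka, and Ireneusz — each takes 1/7.
Deceased: Bogdan. That 1/7 share is carried to generation 3.
At generation 3 (Pelagia, Danuta) there are 2 shares of (1/7)/2 = 1/14 each.
Living: Pelagia and Danuta — each takes 1/14.

Agnieszka 1/7; Danuta 1/14; Grzegorz 1/7; Ireneusz 1/7; Kazimierz 1/7; Mieczyslaw 1/7; Nadia 1/7; Pelagia 1/14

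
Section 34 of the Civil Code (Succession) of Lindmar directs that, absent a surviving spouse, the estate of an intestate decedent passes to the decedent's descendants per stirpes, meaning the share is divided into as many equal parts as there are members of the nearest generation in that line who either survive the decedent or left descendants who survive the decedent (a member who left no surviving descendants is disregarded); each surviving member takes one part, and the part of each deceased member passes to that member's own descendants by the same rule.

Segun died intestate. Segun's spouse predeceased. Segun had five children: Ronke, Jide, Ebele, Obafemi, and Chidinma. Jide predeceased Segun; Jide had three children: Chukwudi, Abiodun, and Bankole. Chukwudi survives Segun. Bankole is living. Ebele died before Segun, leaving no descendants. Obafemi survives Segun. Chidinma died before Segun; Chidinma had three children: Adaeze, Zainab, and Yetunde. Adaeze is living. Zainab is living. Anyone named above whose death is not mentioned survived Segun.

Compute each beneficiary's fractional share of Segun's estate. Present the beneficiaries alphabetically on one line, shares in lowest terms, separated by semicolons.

There is no surviving spouse, so the entire estate passes to Segun's descendants per stirpes.
Ebele left no surviving issue, so that branch lapses and is disregarded.
The estate is divided into 4 equal shares of 1/4 among Ronke, Jide, Obafemi, Chidinma.
Ronke is living and takes 1/4.
Jide predeceased; the 1/4 allotted to Jide's branch passes to Jide's issue by representation.
The 1/4 is divided into 3 equal shares of 1/12 among Chukwudi, Abiodun, Bankole.
Chukwudi is living and takes 1/12.
Abiodun is living and takes 1/12.
Bankole is living and takes 1/12.
Obafemi is living and takes 1/4.
Chidinma predeceased; the 1/4 allotted to Chidinma's branch passes to Chidinma's issue by representation.
The 1/4 is divided into 3 equal shares of 1/12 among Adaeze, Zainab, Yetunde.
Adaeze is living and takes 1/12.
Zainab is living and takes 1/12.
Yetunde is living and takes 1/12.

Abiodun 1/12; Adaeze 1/12; Bankole 1/12; Chukwudi 1/12; Obafemi 1/4; Ronke 1/4; Yetunde 1/12; Zainab 1/12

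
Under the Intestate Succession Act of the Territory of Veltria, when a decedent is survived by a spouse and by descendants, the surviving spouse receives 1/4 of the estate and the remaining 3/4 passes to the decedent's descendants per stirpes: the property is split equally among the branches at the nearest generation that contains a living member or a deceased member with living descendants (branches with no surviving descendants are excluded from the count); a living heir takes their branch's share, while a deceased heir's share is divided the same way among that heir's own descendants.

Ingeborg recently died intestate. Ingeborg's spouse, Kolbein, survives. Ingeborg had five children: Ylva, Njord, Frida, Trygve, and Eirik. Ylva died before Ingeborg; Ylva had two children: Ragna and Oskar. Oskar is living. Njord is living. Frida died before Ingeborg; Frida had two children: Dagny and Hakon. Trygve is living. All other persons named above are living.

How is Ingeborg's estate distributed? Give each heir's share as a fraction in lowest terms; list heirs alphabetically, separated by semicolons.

Dagny 3/40; Eirik 3/20; Hakon 3/40; Kolbein 1/4; Njord 3/20; Oskar 3/40; Ragna 3/40; Trygve 3/20

Kolbein, as surviving spouse, takes 1/4.
The remaining 3/4 passes to Ingeborg's descendants per stirpes.
The 3/4 is divided into 5 equal shares of 3/20 among Ylva, Njord, Frida, Trygve, Eirik.
Ylva predeceased; the 3/20 allotted to Ylva's branch passes to Ylva's issue by representation.
The 3/20 is divided into 2 equal shares of 3/40 among Ragna, Oskar.
Ragna is living and takes 3/40.
Oskar is living and takes 3/40.
Njord is living and takes 3/20.
Frida predeceased; the 3/20 allotted to Frida's branch passes to Frida's issue by representation.
The 3/20 is divided into 2 equal shares of 3/40 among Dagny, Hakon.
Dagny is living and takes 3/40.
Hakon is living and takes 3/40.
Trygve is living and takes 3/20.
Eirik is living and takes 3/20.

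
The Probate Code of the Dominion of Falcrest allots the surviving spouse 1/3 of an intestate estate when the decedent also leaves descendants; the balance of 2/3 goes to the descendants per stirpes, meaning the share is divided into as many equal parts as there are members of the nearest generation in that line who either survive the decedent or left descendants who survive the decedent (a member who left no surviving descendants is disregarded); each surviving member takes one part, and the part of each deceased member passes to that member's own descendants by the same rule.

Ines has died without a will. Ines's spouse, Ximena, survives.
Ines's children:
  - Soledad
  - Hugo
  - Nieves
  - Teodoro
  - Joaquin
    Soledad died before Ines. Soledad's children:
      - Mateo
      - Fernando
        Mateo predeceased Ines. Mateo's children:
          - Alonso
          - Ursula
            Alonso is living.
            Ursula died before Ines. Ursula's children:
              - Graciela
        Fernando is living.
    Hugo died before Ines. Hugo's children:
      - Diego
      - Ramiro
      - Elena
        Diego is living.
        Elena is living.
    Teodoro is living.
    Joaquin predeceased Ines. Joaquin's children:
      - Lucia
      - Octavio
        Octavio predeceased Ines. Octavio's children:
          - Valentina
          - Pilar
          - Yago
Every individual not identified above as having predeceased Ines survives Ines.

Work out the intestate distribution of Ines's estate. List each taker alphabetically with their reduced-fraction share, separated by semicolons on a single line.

Ximena, as surviving spouse, takes 1/3.
The remaining 2/3 passes to Ines's descendants per stirpes.
The 2/3 is divided into 5 equal shares of 2/15 among Soledad, Hugo, Nieves, Teodoro, Joaquin.
Soledad predeceased; the 2/15 allotted to Soledad's branch passes to Soledad's issue by representation.
The 2/15 is divided into 2 equal shares of 1/15 among Mateo, Fernando.
Mateo predeceased; the 1/15 allotted to Mateo's branch passes to Mateo's issue by representation.
The 1/15 is divided into 2 equal shares of 1/30 among Alonso, Ursula.
Alonso is living and takes 1/30.
Ursula predeceased; the 1/30 allotted to Ursula's branch passes to Ursula's issue by representation.
Graciela is the sole taker at this level and receives the full 1/30.
Fernando is living and takes 1/15.
Hugo predeceased; the 2/15 allotted to Hugo's branch passes to Hugo's issue by representation.
The 2/15 is divided into 3 equal shares of 2/45 among Diego, Ramiro, Elena.
Diego is living and takes 2/45.
Ramiro is living and takes 2/45.
Elena is living and takes 2/45.
Nieves is living and takes 2/15.
Teodoro is living and takes 2/15.
Joaquin predeceased; the 2/15 allotted to Joaquin's branch passes to Joaquin's issue by representation.
The 2/15 is divided into 2 equal shares of 1/15 among Lucia, Octavio.
Lucia is living and takes 1/15.
Octavio predeceased; the 1/15 allotted to Octavio's branch passes to Octavio's issue by representation.
The 1/15 is divided into 3 equal shares of 1/45 among Valentina, Pilar, Yago.
Valentina is living and takes 1/45.
Pilar is living and takes 1/45.
Yago is living and takes 1/45.

Alonso 1/30; Diego 2/45; Elena 2/45; Fernando 1/15; Graciela 1/30; Lucia 1/15; Nieves 2/15; Pilar 1/45; Ramiro 2/45; Teodoro 2/15; Valentina 1/45; Ximena 1/3; Yago 1/45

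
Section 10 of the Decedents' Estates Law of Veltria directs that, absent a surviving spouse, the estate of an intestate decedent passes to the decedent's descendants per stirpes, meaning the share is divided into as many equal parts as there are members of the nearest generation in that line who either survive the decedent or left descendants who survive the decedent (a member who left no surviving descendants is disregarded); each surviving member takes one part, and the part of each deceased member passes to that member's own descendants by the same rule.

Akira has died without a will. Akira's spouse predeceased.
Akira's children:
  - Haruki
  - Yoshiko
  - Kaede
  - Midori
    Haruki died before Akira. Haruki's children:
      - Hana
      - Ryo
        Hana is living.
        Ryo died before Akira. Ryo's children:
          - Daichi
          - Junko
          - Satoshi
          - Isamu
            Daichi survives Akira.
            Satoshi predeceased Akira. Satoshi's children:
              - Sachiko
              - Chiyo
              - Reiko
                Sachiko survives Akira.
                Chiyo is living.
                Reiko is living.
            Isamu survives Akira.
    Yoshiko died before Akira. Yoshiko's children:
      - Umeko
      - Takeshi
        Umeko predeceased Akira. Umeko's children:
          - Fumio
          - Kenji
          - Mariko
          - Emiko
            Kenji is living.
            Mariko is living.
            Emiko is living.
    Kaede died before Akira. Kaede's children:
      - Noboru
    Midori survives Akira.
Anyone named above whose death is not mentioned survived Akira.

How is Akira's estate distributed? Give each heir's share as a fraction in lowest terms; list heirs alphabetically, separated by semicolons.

There is no surviving spouse, so the entire estate passes to Akira's descendants per stirpes.
The estate is divided into 4 equal shares of 1/4 among Haruki, Yoshiko, Kaede, Midori.
Haruki predeceased; the 1/4 allotted to Haruki's branch passes to Haruki's issue by representation.
The 1/4 is divided into 2 equal shares of 1/8 among Hana, Ryo.
Hana is living and takes 1/8.
Ryo predeceased; the 1/8 allotted to Ryo's branch passes to Ryo's issue by representation.
The 1/8 is divided into 4 equal shares of 1/32 among Daichi, Junko, Satoshi, Isamu.
Daichi is living and takes 1/32.
Junko is living and takes 1/32.
Satoshi predeceased; the 1/32 allotted to Satoshi's branch passes to Satoshi's issue by representation.
The 1/32 is divided into 3 equal shares of 1/96 among Sachiko, Chiyo, Reiko.
Sachiko is living and takes 1/96.
Chiyo is living and takes 1/96.
Reiko is living and takes 1/96.
Isamu is living and takes 1/32.
Yoshiko predeceased; the 1/4 allotted to Yoshiko's branch passes to Yoshiko's issue by representation.
The 1/4 is divided into 2 equal shares of 1/8 among Umeko, Takeshi.
Umeko predeceased; the 1/8 allotted to Umeko's branch passes to Umeko's issue by representation.
The 1/8 is divided into 4 equal shares of 1/32 among Fumio, Kenji, Mariko, Emiko.
Fumio is living and takes 1/32.
Kenji is living and takes 1/32.
Mariko is living and takes 1/32.
Emiko is living and takes 1/32.
Takeshi is living and takes 1/8.
Kaede predeceased; the 1/4 allotted to Kaede's branch passes to Kaede's issue by representation.
Noboru is the sole taker at this level and receives the full 1/4.
Midori is living and takes 1/4.

Chiyo 1/96; Daichi 1/32; Emiko 1/32; Fumio 1/32; Hana 1/8; Isamu 1/32; Junko 1/32; Kenji 1/32; Mariko 1/32; Midori 1/4; Noboru 1/4; Reiko 1/96; Sachiko 1/96; Takeshi 1/8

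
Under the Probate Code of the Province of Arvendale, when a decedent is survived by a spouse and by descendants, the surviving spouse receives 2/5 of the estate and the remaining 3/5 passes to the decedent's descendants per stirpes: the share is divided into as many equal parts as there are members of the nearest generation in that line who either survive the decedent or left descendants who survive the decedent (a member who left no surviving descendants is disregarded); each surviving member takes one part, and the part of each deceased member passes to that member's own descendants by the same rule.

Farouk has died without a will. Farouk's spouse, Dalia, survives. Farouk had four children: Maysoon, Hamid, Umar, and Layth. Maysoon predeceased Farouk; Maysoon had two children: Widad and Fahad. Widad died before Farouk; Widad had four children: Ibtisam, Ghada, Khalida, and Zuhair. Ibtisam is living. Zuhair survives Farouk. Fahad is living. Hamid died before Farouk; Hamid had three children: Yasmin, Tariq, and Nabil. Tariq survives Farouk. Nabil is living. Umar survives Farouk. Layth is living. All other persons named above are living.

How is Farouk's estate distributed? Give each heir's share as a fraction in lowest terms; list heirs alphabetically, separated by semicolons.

Dalia 2/5; Fahad 3/40; Ghada 3/160; Ibtisam 3/160; Khalida 3/160; Layth 3/20; Nabil 1/20; Tariq 1/20; Umar 3/20; Yasmin 1/20; Zuhair 3/160

Dalia, as surviving spouse, takes 2/5.
The remaining 3/5 passes to Farouk's descendants per stirpes.
The 3/5 is divided into 4 equal shares of 3/20 among Maysoon, Hamid, Umar, Layth.
Maysoon predeceased; the 3/20 allotted to Maysoon's branch passes to Maysoon's issue by representation.
The 3/20 is divided into 2 equal shares of 3/40 among Widad, Fahad.
Widad predeceased; the 3/40 allotted to Widad's branch passes to Widad's issue by representation.
The 3/40 is divided into 4 equal shares of 3/160 among Ibtisam, Ghada, Khalida, Zuhair.
Ibtisam is living and takes 3/160.
Ghada is living and takes 3/160.
Khalida is living and takes 3/160.
Zuhair is living and takes 3/160.
Fahad is living and takes 3/40.
Hamid predeceased; the 3/20 allotted to Hamid's branch passes to Hamid's issue by representation.
The 3/20 is divided into 3 equal shares of 1/20 among Yasmin, Tariq, Nabil.
Yasmin is living and takes 1/20.
Tariq is living and takes 1/20.
Nabil is living and takes 1/20.
Umar is living and takes 3/20.
Layth is living and takes 3/20.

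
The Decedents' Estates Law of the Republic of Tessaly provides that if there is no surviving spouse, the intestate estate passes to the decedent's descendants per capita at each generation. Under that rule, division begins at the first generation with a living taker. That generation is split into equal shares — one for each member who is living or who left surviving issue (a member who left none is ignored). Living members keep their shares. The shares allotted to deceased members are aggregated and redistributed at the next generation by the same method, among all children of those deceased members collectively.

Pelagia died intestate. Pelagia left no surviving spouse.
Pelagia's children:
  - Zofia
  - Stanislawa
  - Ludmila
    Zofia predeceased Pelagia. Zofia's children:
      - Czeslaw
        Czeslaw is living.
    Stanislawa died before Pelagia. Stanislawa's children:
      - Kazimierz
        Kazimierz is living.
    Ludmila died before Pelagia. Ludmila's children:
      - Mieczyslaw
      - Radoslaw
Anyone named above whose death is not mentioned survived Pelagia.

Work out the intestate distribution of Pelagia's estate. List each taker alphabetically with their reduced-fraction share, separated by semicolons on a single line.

There is no surviving spouse, so the entire estate passes to Pelagia's descendants per capita at each generation.
No one at generation 1 (Zofia, Stanislawa, Ludmila) is living; moving to the next generation.
At generation 2 (Czeslaw, Kazimierz, Mieczyslaw, Radoslaw) there are 4 shares of (1)/4 = 1/4 each.
Living: Czeslaw, Kazimierz, Mieczyslaw, and Radoslaw — each takes 1/4.

Czeslaw 1/4; Kazimierz 1/4; Mieczyslaw 1/4; Radoslaw 1/4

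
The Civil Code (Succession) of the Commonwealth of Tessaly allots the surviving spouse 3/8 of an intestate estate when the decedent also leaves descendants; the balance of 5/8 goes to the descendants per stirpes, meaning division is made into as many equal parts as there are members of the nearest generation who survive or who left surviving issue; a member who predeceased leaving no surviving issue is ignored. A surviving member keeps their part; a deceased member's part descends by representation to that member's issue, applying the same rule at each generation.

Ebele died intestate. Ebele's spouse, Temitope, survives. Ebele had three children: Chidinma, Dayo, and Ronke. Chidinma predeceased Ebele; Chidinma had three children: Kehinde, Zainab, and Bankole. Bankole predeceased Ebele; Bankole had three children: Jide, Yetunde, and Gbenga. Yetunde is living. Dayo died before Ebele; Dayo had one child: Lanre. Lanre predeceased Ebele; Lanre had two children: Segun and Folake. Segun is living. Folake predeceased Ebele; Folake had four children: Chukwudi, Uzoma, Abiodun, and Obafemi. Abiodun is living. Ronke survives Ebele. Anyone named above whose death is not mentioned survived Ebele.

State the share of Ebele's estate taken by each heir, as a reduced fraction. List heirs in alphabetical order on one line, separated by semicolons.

Temitope, as surviving spouse, takes 3/8.
The remaining 5/8 passes to Ebele's descendants per stirpes.
The 5/8 is divided into 3 equal shares of 5/24 among Chidinma, Dayo, Ronke.
Chidinma predeceased; the 5/24 allotted to Chidinma's branch passes to Chidinma's issue by representation.
The 5/24 is divided into 3 equal shares of 5/72 among Kehinde, Zainab, Bankole.
Kehinde is living and takes 5/72.
Zainab is living and takes 5/72.
Bankole predeceased; the 5/72 allotted to Bankole's branch passes to Bankole's issue by representation.
The 5/72 is divided into 3 equal shares of 5/216 among Jide, Yetunde, Gbenga.
Jide is living and takes 5/216.
Yetunde is living and takes 5/216.
Gbenga is living and takes 5/216.
Dayo predeceased; the 5/24 allotted to Dayo's branch passes to Dayo's issue by representation.
Lanre's line is the sole branch at this level, so the full 5/24 passes to Lanre's issue by representation.
The 5/24 is divided into 2 equal shares of 5/48 among Segun, Folake.
Segun is living and takes 5/48.
Folake predeceased; the 5/48 allotted to Folake's branch passes to Folake's issue by representation.
The 5/48 is divided into 4 equal shares of 5/192 among Chukwudi, Uzoma, Abiodun, Obafemi.
Chukwudi is living and takes 5/192.
Uzoma is living and takes 5/192.
Abiodun is living and takes 5/192.
Obafemi is living and takes 5/192.
Ronke is living and takes 5/24.

Abiodun 5/192; Chukwudi 5/192; Gbenga 5/216; Jide 5/216; Kehinde 5/72; Obafemi 5/192; Ronke 5/24; Segun 5/48; Temitope 3/8; Uzoma 5/192; Yetunde 5/216; Zainab 5/72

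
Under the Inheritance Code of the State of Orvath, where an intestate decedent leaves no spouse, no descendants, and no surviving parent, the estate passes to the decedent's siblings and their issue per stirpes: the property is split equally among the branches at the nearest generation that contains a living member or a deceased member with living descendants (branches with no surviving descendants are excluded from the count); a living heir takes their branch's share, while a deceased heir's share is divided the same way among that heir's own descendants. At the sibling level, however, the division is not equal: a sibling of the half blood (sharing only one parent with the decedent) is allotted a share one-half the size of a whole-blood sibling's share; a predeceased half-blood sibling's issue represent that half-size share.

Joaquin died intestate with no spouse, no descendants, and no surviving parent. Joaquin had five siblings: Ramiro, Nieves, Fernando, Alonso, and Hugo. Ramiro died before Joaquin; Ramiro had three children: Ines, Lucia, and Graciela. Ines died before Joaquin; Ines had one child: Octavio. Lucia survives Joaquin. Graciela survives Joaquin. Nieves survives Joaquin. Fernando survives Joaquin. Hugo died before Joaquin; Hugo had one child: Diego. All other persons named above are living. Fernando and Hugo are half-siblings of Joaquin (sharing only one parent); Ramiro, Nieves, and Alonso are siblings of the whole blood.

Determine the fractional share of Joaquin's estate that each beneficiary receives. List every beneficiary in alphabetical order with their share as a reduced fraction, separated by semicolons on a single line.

Alonso 1/4; Diego 1/8; Fernando 1/8; Graciela 1/12; Lucia 1/12; Nieves 1/4; Octavio 1/12

No spouse, descendants, or parent survives, so the estate passes to Joaquin's siblings per stirpes.
Half-blood siblings count for one-half the weight of whole-blood siblings at the initial division.
Dividing 1 in proportion to weights (total weight 4): Ramiro (weight 1) → 1/4; Nieves (weight 1) → 1/4; Fernando (weight 1/2) → 1/8; Alonso (weight 1) → 1/4; Hugo (weight 1/2) → 1/8.
Ramiro predeceased; the 1/4 allotted to Ramiro's branch passes to Ramiro's issue by representation.
The 1/4 is divided into 3 equal shares of 1/12 among Ines, Lucia, Graciela.
Ines predeceased; the 1/12 allotted to Ines's branch passes to Ines's issue by representation.
Octavio is the sole taker at this level and receives the full 1/12.
Lucia is living and takes 1/12.
Graciela is living and takes 1/12.
Nieves is living and takes 1/4.
Fernando is living and takes 1/8.
Alonso is living and takes 1/4.
Hugo predeceased; the 1/8 allotted to Hugo's branch passes to Hugo's issue by representation.
Diego is the sole taker at this level and receives the full 1/8.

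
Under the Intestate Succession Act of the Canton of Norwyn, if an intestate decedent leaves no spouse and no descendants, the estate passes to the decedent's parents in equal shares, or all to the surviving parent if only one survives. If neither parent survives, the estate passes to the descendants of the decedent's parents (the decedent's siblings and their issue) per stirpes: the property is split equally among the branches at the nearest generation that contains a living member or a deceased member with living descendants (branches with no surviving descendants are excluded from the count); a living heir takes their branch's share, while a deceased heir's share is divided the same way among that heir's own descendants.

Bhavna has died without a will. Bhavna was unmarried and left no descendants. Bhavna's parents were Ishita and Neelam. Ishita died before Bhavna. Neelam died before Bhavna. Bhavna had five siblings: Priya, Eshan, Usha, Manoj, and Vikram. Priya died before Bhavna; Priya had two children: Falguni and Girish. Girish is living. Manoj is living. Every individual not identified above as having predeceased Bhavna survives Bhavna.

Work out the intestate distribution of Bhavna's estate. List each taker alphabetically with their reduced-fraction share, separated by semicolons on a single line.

Eshan 1/5; Falguni 1/10; Girish 1/10; Manoj 1/5; Usha 1/5; Vikram 1/5

Neither parent survives and there are no descendants, so the estate passes to Bhavna's siblings and their issue per stirpes.
The estate is divided into 5 equal shares of 1/5 among Priya, Eshan, Usha, Manoj, Vikram.
Priya predeceased; the 1/5 allotted to Priya's branch passes to Priya's issue by representation.
The 1/5 is divided into 2 equal shares of 1/10 among Falguni, Girish.
Falguni is living and takes 1/10.
Girish is living and takes 1/10.
Eshan is living and takes 1/5.
Usha is living and takes 1/5.
Manoj is living and takes 1/5.
Vikram is living and takes 1/5.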